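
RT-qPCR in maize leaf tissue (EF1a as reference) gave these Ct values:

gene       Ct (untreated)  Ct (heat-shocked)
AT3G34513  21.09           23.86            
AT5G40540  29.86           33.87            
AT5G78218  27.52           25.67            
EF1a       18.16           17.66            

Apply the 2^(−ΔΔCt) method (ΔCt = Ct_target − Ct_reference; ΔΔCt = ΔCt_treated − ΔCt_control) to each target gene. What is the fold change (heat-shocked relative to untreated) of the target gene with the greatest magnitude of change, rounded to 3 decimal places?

AT3G34513: ΔΔCt = (23.86−17.66) − (21.09−18.16) = 6.20 − 2.93 = 3.27; fold change = 2^-3.27 = 0.104
AT5G40540: ΔΔCt = (33.87−17.66) − (29.86−18.16) = 16.21 − 11.70 = 4.51; fold change = 2^-4.51 = 0.044
AT5G78218: ΔΔCt = (25.67−17.66) − (27.52−18.16) = 8.01 − 9.36 = -1.35; fold change = 2^1.35 = 2.549
AT5G40540 has the largest |ΔΔCt| = 4.51.

0.044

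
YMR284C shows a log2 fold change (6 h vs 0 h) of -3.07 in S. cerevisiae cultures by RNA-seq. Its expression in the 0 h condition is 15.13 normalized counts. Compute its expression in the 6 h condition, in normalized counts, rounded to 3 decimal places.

1.802

Fold change = 2^(-3.07) = 0.1191
6 h expression = 15.13 × 0.1191 = 1.802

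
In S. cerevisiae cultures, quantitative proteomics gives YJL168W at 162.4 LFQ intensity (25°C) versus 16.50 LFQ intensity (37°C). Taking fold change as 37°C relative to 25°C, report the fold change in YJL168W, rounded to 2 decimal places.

0.10

Fold change = 16.50 / 162.4 = 0.102
YJL168W is downregulated.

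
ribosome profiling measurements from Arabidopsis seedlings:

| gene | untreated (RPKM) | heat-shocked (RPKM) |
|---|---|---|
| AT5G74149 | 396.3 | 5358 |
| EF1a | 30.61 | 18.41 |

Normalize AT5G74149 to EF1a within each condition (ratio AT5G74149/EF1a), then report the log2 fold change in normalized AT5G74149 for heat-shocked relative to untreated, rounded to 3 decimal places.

4.491

AT5G74149/EF1a (untreated) = 396.3 / 30.61 = 12.947
AT5G74149/EF1a (heat-shocked) = 5358 / 18.41 = 291.04
Fold change = 291.04 / 12.947 = 22.4796
log2(22.4796) = 4.4905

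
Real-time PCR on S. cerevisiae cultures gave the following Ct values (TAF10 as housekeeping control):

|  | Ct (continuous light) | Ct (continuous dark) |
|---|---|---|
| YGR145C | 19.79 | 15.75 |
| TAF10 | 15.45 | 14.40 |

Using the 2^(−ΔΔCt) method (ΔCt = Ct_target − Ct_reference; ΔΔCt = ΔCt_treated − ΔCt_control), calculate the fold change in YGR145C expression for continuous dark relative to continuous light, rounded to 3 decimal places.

ΔCt(continuous light) = 19.790 − 15.450 = 4.340
ΔCt(continuous dark) = 15.750 − 14.400 = 1.350
ΔΔCt = 1.350 − 4.340 = -2.990
Fold change = 2^(−(-2.990)) = 2^2.990 = 7.9447

7.945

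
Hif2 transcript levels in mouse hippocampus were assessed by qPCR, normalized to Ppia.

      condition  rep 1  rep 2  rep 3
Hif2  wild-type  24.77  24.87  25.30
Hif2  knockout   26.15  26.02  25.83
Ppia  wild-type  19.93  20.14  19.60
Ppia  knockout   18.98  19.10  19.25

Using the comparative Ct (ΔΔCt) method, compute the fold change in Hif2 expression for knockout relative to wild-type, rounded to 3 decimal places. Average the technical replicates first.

Mean Ct: Hif2 wild-type 24.980; Hif2 knockout 26.000; Ppia wild-type 19.890; Ppia knockout 19.110
ΔCt(wild-type) = 24.980 − 19.890 = 5.090
ΔCt(knockout) = 26.000 − 19.110 = 6.890
ΔΔCt = 6.890 − 5.090 = 1.800
Fold change = 2^(−1.800) = 0.2872

0.287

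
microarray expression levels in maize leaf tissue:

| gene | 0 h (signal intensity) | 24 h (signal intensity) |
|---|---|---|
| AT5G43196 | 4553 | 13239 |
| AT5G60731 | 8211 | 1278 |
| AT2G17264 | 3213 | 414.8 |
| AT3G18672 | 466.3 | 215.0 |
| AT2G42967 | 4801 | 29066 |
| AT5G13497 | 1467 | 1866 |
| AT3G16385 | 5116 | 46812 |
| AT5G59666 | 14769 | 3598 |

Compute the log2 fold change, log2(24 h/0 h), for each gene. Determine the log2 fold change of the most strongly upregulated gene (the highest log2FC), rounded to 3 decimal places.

log2(13239/4553) = 1.540  (AT5G43196)
log2(1278/8211) = -2.684  (AT5G60731)
log2(414.8/3213) = -2.953  (AT2G17264)
log2(215.0/466.3) = -1.117  (AT3G18672)
log2(29066/4801) = 2.598  (AT2G42967)
log2(1866/1467) = 0.347  (AT5G13497)
log2(46812/5116) = 3.194  (AT3G16385)
log2(3598/14769) = -2.037  (AT5G59666)
AT3G16385 is most strongly upregulated.

3.194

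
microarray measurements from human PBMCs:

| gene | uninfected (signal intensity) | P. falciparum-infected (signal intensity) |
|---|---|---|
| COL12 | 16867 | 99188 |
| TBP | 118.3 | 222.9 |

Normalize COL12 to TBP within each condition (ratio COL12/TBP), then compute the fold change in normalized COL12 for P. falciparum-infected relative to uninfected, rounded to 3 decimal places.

COL12/TBP (uninfected) = 16867 / 118.3 = 142.58
COL12/TBP (P. falciparum-infected) = 99188 / 222.9 = 444.99
Fold change = 444.99 / 142.58 = 3.1210

3.121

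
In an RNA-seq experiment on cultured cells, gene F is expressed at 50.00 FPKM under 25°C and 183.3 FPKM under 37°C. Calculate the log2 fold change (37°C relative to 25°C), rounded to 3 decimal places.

1.874

Fold change = 183.3 / 50.00 = 3.6660
log2(3.6660) = 1.8742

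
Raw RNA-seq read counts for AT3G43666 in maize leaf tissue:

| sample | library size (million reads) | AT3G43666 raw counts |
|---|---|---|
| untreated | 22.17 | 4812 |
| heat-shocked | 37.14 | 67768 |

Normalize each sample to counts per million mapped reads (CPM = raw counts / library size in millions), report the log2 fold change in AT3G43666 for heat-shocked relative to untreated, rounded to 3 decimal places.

CPM(untreated) = 4812 / 22.17 = 217.0501
CPM(heat-shocked) = 67768 / 37.14 = 1824.6634
Fold change = 1824.6634 / 217.0501 = 8.40665
log2(8.40665) = 3.0715

3.072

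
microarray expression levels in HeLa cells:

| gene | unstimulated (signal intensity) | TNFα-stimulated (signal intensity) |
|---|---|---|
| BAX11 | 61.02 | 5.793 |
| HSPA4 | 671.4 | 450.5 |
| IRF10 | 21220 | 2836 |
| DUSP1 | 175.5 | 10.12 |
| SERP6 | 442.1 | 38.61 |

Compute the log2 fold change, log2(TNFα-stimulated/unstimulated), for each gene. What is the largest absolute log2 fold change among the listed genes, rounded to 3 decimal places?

4.116

log2(5.793/61.02) = -3.397  (BAX11)
log2(450.5/671.4) = -0.576  (HSPA4)
log2(2836/21220) = -2.903  (IRF10)
log2(10.12/175.5) = -4.116  (DUSP1)
log2(38.61/442.1) = -3.517  (SERP6)
The largest magnitude belongs to DUSP1.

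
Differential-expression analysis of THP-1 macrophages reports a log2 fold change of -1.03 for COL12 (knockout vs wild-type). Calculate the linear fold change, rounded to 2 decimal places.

0.49

Fold change = 2^(-1.03) = 0.490
That is, COL12 drops to 49.0% of the wild-type level.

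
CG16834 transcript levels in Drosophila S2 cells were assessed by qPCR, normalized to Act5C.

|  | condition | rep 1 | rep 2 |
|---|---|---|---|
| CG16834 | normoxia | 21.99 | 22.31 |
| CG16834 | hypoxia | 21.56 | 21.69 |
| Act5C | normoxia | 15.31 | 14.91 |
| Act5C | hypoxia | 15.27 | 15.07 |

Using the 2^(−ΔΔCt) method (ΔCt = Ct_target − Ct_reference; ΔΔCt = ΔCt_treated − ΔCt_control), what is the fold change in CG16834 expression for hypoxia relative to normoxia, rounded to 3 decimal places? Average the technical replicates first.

1.500

Mean Ct: CG16834 normoxia 22.150; CG16834 hypoxia 21.625; Act5C normoxia 15.110; Act5C hypoxia 15.170
ΔCt(normoxia) = 22.150 − 15.110 = 7.040
ΔCt(hypoxia) = 21.625 − 15.170 = 6.455
ΔΔCt = 6.455 − 7.040 = -0.585
Fold change = 2^(−(-0.585)) = 2^0.585 = 1.5000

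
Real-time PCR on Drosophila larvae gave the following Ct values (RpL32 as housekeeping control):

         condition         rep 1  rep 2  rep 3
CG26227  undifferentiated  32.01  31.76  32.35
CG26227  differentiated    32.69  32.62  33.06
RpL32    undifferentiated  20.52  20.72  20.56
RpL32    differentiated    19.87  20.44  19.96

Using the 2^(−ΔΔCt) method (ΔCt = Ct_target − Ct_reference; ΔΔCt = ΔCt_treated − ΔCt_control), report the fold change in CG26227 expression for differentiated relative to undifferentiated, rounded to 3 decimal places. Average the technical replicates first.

Mean Ct: CG26227 undifferentiated 32.040; CG26227 differentiated 32.790; RpL32 undifferentiated 20.600; RpL32 differentiated 20.090
ΔCt(undifferentiated) = 32.040 − 20.600 = 11.440
ΔCt(differentiated) = 32.790 − 20.090 = 12.700
ΔΔCt = 12.700 − 11.440 = 1.260
Fold change = 2^(−1.260) = 0.4175

0.418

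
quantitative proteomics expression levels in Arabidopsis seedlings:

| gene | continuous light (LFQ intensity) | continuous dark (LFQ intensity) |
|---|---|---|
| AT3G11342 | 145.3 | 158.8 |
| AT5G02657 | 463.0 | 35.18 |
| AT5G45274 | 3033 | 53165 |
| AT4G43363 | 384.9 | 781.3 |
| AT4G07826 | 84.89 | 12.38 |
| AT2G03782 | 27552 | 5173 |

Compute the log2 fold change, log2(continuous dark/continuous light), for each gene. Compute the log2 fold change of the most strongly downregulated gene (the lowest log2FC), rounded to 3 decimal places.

log2(158.8/145.3) = 0.128  (AT3G11342)
log2(35.18/463.0) = -3.718  (AT5G02657)
log2(53165/3033) = 4.132  (AT5G45274)
log2(781.3/384.9) = 1.021  (AT4G43363)
log2(12.38/84.89) = -2.778  (AT4G07826)
log2(5173/27552) = -2.413  (AT2G03782)
AT5G02657 is most strongly downregulated.

-3.718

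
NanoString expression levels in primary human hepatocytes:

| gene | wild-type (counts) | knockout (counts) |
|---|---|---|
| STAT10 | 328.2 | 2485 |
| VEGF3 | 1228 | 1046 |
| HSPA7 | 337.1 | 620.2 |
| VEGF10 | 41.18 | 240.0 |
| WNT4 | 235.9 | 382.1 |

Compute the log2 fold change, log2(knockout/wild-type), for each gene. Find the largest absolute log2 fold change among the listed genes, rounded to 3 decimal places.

log2(2485/328.2) = 2.921  (STAT10)
log2(1046/1228) = -0.231  (VEGF3)
log2(620.2/337.1) = 0.880  (HSPA7)
log2(240.0/41.18) = 2.543  (VEGF10)
log2(382.1/235.9) = 0.696  (WNT4)
The largest magnitude belongs to STAT10.

2.921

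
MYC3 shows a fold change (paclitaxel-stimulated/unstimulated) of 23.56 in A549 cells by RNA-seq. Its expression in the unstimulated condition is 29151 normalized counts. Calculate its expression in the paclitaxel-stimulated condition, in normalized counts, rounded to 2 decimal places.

686797.56

paclitaxel-stimulated expression = 29151 × 23.56 = 686797.56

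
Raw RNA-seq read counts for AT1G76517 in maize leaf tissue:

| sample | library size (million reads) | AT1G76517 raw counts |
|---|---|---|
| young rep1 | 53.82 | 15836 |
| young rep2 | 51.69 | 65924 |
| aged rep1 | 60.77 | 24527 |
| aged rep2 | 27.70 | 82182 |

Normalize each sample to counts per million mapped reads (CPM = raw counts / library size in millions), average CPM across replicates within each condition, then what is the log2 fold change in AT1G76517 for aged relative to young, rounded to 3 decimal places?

1.103

CPM(young rep1) = 15836 / 53.82 = 294.2401
CPM(young rep2) = 65924 / 51.69 = 1275.3724
CPM(aged rep1) = 24527 / 60.77 = 403.6038
CPM(aged rep2) = 82182 / 27.70 = 2966.8592
mean CPM(young) = 784.8062; mean CPM(aged) = 1685.2315
Fold change = 1685.2315 / 784.8062 = 2.14732
log2(2.14732) = 1.1025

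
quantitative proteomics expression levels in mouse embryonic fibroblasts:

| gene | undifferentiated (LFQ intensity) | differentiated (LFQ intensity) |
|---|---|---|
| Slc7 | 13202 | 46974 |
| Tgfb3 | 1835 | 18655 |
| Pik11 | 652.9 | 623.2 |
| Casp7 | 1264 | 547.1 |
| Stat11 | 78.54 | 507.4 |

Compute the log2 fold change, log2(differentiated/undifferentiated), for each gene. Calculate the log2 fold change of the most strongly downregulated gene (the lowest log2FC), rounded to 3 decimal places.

-1.208

log2(46974/13202) = 1.831  (Slc7)
log2(18655/1835) = 3.346  (Tgfb3)
log2(623.2/652.9) = -0.067  (Pik11)
log2(547.1/1264) = -1.208  (Casp7)
log2(507.4/78.54) = 2.692  (Stat11)
Casp7 is most strongly downregulated.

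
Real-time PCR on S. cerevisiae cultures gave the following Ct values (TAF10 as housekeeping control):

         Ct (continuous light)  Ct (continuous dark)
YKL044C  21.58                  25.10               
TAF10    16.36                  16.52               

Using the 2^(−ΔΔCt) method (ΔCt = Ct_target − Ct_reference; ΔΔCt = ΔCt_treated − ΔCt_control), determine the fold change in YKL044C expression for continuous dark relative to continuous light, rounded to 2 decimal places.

0.10

ΔCt(continuous light) = 21.580 − 16.360 = 5.220
ΔCt(continuous dark) = 25.100 − 16.520 = 8.580
ΔΔCt = 8.580 − 5.220 = 3.360
Fold change = 2^(−3.360) = 0.097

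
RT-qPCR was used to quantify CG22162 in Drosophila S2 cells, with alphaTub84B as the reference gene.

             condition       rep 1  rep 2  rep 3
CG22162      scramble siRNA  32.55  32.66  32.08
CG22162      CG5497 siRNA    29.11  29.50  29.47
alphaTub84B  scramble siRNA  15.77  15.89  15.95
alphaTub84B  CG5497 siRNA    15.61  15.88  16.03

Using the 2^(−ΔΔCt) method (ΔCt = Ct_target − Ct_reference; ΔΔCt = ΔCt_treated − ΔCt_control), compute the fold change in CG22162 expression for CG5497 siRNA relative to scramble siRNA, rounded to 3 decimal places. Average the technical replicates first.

8.225

Mean Ct: CG22162 scramble siRNA 32.430; CG22162 CG5497 siRNA 29.360; alphaTub84B scramble siRNA 15.870; alphaTub84B CG5497 siRNA 15.840
ΔCt(scramble siRNA) = 32.430 − 15.870 = 16.560
ΔCt(CG5497 siRNA) = 29.360 − 15.840 = 13.520
ΔΔCt = 13.520 − 16.560 = -3.040
Fold change = 2^(−(-3.040)) = 2^3.040 = 8.2249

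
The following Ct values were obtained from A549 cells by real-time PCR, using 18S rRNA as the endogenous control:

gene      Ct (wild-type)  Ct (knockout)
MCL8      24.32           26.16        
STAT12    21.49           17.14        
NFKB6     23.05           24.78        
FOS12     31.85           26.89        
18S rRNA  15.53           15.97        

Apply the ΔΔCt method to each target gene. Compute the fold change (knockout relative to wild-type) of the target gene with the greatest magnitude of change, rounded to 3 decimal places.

42.224

MCL8: ΔΔCt = (26.16−15.97) − (24.32−15.53) = 10.19 − 8.79 = 1.40; fold change = 2^-1.40 = 0.379
STAT12: ΔΔCt = (17.14−15.97) − (21.49−15.53) = 1.17 − 5.96 = -4.79; fold change = 2^4.79 = 27.665
NFKB6: ΔΔCt = (24.78−15.97) − (23.05−15.53) = 8.81 − 7.52 = 1.29; fold change = 2^-1.29 = 0.409
FOS12: ΔΔCt = (26.89−15.97) − (31.85−15.53) = 10.92 − 16.32 = -5.40; fold change = 2^5.40 = 42.224
FOS12 has the largest |ΔΔCt| = 5.40.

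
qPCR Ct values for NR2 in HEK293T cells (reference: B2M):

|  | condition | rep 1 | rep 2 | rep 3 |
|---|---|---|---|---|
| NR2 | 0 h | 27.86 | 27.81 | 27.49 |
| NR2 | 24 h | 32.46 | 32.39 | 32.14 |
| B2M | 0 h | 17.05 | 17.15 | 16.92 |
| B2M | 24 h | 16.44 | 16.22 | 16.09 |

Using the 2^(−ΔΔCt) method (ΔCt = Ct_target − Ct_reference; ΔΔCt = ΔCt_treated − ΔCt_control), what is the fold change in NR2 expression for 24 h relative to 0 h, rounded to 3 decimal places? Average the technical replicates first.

0.024

Mean Ct: NR2 0 h 27.720; NR2 24 h 32.330; B2M 0 h 17.040; B2M 24 h 16.250
ΔCt(0 h) = 27.720 − 17.040 = 10.680
ΔCt(24 h) = 32.330 − 16.250 = 16.080
ΔΔCt = 16.080 − 10.680 = 5.400
Fold change = 2^(−5.400) = 0.0237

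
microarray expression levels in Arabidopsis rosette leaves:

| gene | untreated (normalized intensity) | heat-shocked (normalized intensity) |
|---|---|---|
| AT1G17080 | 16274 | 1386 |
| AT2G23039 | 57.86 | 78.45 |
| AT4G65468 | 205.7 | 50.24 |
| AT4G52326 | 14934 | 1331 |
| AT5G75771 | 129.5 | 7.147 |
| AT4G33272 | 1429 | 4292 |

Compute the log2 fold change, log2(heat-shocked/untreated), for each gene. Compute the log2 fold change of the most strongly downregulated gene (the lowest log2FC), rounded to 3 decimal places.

-4.179

log2(1386/16274) = -3.554  (AT1G17080)
log2(78.45/57.86) = 0.439  (AT2G23039)
log2(50.24/205.7) = -2.034  (AT4G65468)
log2(1331/14934) = -3.488  (AT4G52326)
log2(7.147/129.5) = -4.179  (AT5G75771)
log2(4292/1429) = 1.587  (AT4G33272)
AT5G75771 is most strongly downregulated.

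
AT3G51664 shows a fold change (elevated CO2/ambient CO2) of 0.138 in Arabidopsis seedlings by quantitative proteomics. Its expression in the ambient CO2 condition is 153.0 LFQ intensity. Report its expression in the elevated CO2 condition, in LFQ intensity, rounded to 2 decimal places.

elevated CO2 expression = 153.0 × 0.138 = 21.11

21.11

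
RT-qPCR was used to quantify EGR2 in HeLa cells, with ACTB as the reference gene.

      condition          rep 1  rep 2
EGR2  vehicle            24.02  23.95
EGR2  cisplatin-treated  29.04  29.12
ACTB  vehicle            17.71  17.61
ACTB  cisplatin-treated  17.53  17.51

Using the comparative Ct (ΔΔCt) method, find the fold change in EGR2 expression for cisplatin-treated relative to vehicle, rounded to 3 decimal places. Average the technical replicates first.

Mean Ct: EGR2 vehicle 23.985; EGR2 cisplatin-treated 29.080; ACTB vehicle 17.660; ACTB cisplatin-treated 17.520
ΔCt(vehicle) = 23.985 − 17.660 = 6.325
ΔCt(cisplatin-treated) = 29.080 − 17.520 = 11.560
ΔΔCt = 11.560 − 6.325 = 5.235
Fold change = 2^(−5.235) = 0.0266

0.027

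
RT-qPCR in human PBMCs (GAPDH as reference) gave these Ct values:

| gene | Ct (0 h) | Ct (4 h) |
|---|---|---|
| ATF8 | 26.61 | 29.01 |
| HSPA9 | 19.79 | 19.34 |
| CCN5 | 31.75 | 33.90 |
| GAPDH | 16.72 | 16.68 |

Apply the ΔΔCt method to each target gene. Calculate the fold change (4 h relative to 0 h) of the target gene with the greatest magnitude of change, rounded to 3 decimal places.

0.184

ATF8: ΔΔCt = (29.01−16.68) − (26.61−16.72) = 12.33 − 9.89 = 2.44; fold change = 2^-2.44 = 0.184
HSPA9: ΔΔCt = (19.34−16.68) − (19.79−16.72) = 2.66 − 3.07 = -0.41; fold change = 2^0.41 = 1.329
CCN5: ΔΔCt = (33.90−16.68) − (31.75−16.72) = 17.22 − 15.03 = 2.19; fold change = 2^-2.19 = 0.219
ATF8 has the largest |ΔΔCt| = 2.44.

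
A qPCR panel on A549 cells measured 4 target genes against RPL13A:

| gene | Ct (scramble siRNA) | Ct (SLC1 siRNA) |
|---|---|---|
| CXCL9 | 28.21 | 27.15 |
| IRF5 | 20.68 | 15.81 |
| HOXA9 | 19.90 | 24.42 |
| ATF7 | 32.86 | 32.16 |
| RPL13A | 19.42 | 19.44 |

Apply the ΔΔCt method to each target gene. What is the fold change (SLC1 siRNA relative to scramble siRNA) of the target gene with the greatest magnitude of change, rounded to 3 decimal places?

29.651

CXCL9: ΔΔCt = (27.15−19.44) − (28.21−19.42) = 7.71 − 8.79 = -1.08; fold change = 2^1.08 = 2.114
IRF5: ΔΔCt = (15.81−19.44) − (20.68−19.42) = -3.63 − 1.26 = -4.89; fold change = 2^4.89 = 29.651
HOXA9: ΔΔCt = (24.42−19.44) − (19.90−19.42) = 4.98 − 0.48 = 4.50; fold change = 2^-4.50 = 0.044
ATF7: ΔΔCt = (32.16−19.44) − (32.86−19.42) = 12.72 − 13.44 = -0.72; fold change = 2^0.72 = 1.647
IRF5 has the largest |ΔΔCt| = 4.89.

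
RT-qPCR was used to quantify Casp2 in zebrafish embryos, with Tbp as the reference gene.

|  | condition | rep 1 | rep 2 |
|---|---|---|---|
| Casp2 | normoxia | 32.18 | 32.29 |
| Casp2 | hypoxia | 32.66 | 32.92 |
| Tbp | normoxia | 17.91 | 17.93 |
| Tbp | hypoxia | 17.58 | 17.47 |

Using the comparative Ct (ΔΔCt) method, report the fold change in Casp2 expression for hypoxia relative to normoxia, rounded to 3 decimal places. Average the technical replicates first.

Mean Ct: Casp2 normoxia 32.235; Casp2 hypoxia 32.790; Tbp normoxia 17.920; Tbp hypoxia 17.525
ΔCt(normoxia) = 32.235 − 17.920 = 14.315
ΔCt(hypoxia) = 32.790 − 17.525 = 15.265
ΔΔCt = 15.265 − 14.315 = 0.950
Fold change = 2^(−0.950) = 0.5176

0.518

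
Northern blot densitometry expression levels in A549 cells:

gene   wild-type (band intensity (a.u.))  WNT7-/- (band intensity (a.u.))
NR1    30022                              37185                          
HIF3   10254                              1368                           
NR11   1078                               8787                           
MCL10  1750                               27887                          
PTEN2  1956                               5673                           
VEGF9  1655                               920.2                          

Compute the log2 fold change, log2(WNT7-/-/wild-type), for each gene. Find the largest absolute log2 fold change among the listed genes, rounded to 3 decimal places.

log2(37185/30022) = 0.309  (NR1)
log2(1368/10254) = -2.906  (HIF3)
log2(8787/1078) = 3.027  (NR11)
log2(27887/1750) = 3.994  (MCL10)
log2(5673/1956) = 1.536  (PTEN2)
log2(920.2/1655) = -0.847  (VEGF9)
The largest magnitude belongs to MCL10.

3.994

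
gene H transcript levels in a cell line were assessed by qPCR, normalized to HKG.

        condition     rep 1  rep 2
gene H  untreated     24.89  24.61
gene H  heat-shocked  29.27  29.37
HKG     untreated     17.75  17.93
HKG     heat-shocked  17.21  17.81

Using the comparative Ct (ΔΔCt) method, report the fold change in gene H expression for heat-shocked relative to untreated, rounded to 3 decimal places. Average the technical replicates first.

0.033

Mean Ct: gene H untreated 24.750; gene H heat-shocked 29.320; HKG untreated 17.840; HKG heat-shocked 17.510
ΔCt(untreated) = 24.750 − 17.840 = 6.910
ΔCt(heat-shocked) = 29.320 − 17.510 = 11.810
ΔΔCt = 11.810 − 6.910 = 4.900
Fold change = 2^(−4.900) = 0.0335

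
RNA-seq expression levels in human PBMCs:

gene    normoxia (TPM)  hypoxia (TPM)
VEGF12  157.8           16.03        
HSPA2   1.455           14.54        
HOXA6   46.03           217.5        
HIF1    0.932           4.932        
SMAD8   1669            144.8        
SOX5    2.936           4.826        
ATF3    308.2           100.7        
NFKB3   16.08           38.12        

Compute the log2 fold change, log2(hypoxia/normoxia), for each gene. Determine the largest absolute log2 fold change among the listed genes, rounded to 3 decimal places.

3.527

log2(16.03/157.8) = -3.299  (VEGF12)
log2(14.54/1.455) = 3.321  (HSPA2)
log2(217.5/46.03) = 2.240  (HOXA6)
log2(4.932/0.932) = 2.404  (HIF1)
log2(144.8/1669) = -3.527  (SMAD8)
log2(4.826/2.936) = 0.717  (SOX5)
log2(100.7/308.2) = -1.614  (ATF3)
log2(38.12/16.08) = 1.245  (NFKB3)
The largest magnitude belongs to SMAD8.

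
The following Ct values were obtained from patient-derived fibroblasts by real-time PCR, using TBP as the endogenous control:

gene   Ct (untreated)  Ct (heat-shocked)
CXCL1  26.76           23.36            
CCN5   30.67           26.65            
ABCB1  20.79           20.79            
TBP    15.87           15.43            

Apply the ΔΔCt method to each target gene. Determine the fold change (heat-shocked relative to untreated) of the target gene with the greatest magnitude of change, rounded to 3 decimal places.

11.959

CXCL1: ΔΔCt = (23.36−15.43) − (26.76−15.87) = 7.93 − 10.89 = -2.96; fold change = 2^2.96 = 7.781
CCN5: ΔΔCt = (26.65−15.43) − (30.67−15.87) = 11.22 − 14.80 = -3.58; fold change = 2^3.58 = 11.959
ABCB1: ΔΔCt = (20.79−15.43) − (20.79−15.87) = 5.36 − 4.92 = 0.44; fold change = 2^-0.44 = 0.737
CCN5 has the largest |ΔΔCt| = 3.58.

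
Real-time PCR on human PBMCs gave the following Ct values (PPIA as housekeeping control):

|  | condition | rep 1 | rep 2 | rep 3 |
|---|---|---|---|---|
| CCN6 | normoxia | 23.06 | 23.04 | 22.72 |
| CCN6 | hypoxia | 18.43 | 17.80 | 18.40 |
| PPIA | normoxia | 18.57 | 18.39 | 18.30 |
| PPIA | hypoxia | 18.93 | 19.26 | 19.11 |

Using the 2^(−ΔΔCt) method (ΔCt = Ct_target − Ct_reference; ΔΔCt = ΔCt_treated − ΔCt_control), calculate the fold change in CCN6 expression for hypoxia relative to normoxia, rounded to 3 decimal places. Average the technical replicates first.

Mean Ct: CCN6 normoxia 22.940; CCN6 hypoxia 18.210; PPIA normoxia 18.420; PPIA hypoxia 19.100
ΔCt(normoxia) = 22.940 − 18.420 = 4.520
ΔCt(hypoxia) = 18.210 − 19.100 = -0.890
ΔΔCt = -0.890 − 4.520 = -5.410
Fold change = 2^(−(-5.410)) = 2^5.410 = 42.5179

42.518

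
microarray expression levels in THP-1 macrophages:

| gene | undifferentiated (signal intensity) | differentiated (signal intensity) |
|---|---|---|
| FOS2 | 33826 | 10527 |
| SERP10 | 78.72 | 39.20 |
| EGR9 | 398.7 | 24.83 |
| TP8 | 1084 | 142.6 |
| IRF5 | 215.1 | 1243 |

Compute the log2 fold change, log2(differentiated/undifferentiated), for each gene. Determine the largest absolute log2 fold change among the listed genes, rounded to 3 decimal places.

log2(10527/33826) = -1.684  (FOS2)
log2(39.20/78.72) = -1.006  (SERP10)
log2(24.83/398.7) = -4.005  (EGR9)
log2(142.6/1084) = -2.926  (TP8)
log2(1243/215.1) = 2.531  (IRF5)
The largest magnitude belongs to EGR9.

4.005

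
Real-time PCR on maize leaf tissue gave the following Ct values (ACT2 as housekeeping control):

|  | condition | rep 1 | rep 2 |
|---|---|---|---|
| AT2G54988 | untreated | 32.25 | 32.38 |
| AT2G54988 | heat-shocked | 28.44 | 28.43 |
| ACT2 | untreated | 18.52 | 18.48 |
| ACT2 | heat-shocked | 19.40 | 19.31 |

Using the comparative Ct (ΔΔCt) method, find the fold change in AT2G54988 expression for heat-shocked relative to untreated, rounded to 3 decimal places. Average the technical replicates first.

26.630

Mean Ct: AT2G54988 untreated 32.315; AT2G54988 heat-shocked 28.435; ACT2 untreated 18.500; ACT2 heat-shocked 19.355
ΔCt(untreated) = 32.315 − 18.500 = 13.815
ΔCt(heat-shocked) = 28.435 − 19.355 = 9.080
ΔΔCt = 9.080 − 13.815 = -4.735
Fold change = 2^(−(-4.735)) = 2^4.735 = 26.6304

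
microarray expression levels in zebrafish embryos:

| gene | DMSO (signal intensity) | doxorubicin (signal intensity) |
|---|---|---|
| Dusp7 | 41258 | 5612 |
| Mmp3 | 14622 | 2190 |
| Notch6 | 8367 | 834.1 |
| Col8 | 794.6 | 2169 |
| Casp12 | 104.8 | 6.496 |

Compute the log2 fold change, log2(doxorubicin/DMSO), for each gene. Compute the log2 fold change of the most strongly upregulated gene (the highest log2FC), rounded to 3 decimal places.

1.449

log2(5612/41258) = -2.878  (Dusp7)
log2(2190/14622) = -2.739  (Mmp3)
log2(834.1/8367) = -3.326  (Notch6)
log2(2169/794.6) = 1.449  (Col8)
log2(6.496/104.8) = -4.012  (Casp12)
Col8 is most strongly upregulated.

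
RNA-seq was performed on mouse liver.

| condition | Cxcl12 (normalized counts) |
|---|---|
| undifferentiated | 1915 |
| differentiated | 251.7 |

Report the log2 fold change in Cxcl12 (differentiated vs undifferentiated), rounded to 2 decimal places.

-2.93

Fold change = 251.7 / 1915 = 0.1314
log2(0.1314) = -2.928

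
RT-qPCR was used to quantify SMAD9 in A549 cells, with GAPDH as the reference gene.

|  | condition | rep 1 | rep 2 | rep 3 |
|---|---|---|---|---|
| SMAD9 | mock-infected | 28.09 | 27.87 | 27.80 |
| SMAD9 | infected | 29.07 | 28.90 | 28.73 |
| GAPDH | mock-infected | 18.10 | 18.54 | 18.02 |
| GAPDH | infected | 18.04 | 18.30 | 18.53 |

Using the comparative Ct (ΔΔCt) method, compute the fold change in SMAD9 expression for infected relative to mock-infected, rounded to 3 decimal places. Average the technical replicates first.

0.532

Mean Ct: SMAD9 mock-infected 27.920; SMAD9 infected 28.900; GAPDH mock-infected 18.220; GAPDH infected 18.290
ΔCt(mock-infected) = 27.920 − 18.220 = 9.700
ΔCt(infected) = 28.900 − 18.290 = 10.610
ΔΔCt = 10.610 − 9.700 = 0.910
Fold change = 2^(−0.910) = 0.5322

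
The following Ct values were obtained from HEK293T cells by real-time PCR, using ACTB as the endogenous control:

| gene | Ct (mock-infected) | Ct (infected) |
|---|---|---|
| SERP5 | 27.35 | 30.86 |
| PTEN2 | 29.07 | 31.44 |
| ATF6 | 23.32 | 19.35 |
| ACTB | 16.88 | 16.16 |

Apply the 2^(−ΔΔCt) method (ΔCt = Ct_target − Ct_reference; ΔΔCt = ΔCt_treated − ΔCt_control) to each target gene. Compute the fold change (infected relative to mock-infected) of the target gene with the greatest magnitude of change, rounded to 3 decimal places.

0.053

SERP5: ΔΔCt = (30.86−16.16) − (27.35−16.88) = 14.70 − 10.47 = 4.23; fold change = 2^-4.23 = 0.053
PTEN2: ΔΔCt = (31.44−16.16) − (29.07−16.88) = 15.28 − 12.19 = 3.09; fold change = 2^-3.09 = 0.117
ATF6: ΔΔCt = (19.35−16.16) − (23.32−16.88) = 3.19 − 6.44 = -3.25; fold change = 2^3.25 = 9.514
SERP5 has the largest |ΔΔCt| = 4.23.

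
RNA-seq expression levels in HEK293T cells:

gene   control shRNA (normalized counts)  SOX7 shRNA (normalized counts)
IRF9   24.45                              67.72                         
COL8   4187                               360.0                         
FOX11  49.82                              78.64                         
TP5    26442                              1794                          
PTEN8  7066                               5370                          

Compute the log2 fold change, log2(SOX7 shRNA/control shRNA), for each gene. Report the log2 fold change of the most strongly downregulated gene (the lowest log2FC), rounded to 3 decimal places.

log2(67.72/24.45) = 1.470  (IRF9)
log2(360.0/4187) = -3.540  (COL8)
log2(78.64/49.82) = 0.659  (FOX11)
log2(1794/26442) = -3.882  (TP5)
log2(5370/7066) = -0.396  (PTEN8)
TP5 is most strongly downregulated.

-3.882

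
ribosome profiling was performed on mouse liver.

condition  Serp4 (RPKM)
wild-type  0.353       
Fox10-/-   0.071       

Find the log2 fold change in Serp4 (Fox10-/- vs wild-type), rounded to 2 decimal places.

-2.31

Fold change = 0.071 / 0.353 = 0.2011
log2(0.2011) = -2.314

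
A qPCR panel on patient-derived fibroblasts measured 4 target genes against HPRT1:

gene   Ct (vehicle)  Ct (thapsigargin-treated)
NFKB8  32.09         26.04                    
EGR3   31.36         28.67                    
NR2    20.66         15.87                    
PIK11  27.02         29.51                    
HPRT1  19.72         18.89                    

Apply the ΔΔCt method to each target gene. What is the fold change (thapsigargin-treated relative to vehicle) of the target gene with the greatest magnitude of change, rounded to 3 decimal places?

37.271

NFKB8: ΔΔCt = (26.04−18.89) − (32.09−19.72) = 7.15 − 12.37 = -5.22; fold change = 2^5.22 = 37.271
EGR3: ΔΔCt = (28.67−18.89) − (31.36−19.72) = 9.78 − 11.64 = -1.86; fold change = 2^1.86 = 3.630
NR2: ΔΔCt = (15.87−18.89) − (20.66−19.72) = -3.02 − 0.94 = -3.96; fold change = 2^3.96 = 15.562
PIK11: ΔΔCt = (29.51−18.89) − (27.02−19.72) = 10.62 − 7.30 = 3.32; fold change = 2^-3.32 = 0.100
NFKB8 has the largest |ΔΔCt| = 5.22.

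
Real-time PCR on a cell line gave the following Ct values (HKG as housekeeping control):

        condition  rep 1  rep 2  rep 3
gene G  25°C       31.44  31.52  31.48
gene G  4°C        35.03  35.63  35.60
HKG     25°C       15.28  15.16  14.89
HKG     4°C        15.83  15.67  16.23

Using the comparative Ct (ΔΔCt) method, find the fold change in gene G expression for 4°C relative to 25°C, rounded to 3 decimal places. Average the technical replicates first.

Mean Ct: gene G 25°C 31.480; gene G 4°C 35.420; HKG 25°C 15.110; HKG 4°C 15.910
ΔCt(25°C) = 31.480 − 15.110 = 16.370
ΔCt(4°C) = 35.420 − 15.910 = 19.510
ΔΔCt = 19.510 − 16.370 = 3.140
Fold change = 2^(−3.140) = 0.1134

0.113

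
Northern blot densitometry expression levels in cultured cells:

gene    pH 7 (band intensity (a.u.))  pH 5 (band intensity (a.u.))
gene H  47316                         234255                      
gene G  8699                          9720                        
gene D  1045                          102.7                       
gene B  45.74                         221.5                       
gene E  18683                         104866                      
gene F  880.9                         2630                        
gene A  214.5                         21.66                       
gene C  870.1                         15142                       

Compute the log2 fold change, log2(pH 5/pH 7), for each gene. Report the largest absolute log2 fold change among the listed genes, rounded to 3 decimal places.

4.121

log2(234255/47316) = 2.308  (gene H)
log2(9720/8699) = 0.160  (gene G)
log2(102.7/1045) = -3.347  (gene D)
log2(221.5/45.74) = 2.276  (gene B)
log2(104866/18683) = 2.489  (gene E)
log2(2630/880.9) = 1.578  (gene F)
log2(21.66/214.5) = -3.308  (gene A)
log2(15142/870.1) = 4.121  (gene C)
The largest magnitude belongs to gene C.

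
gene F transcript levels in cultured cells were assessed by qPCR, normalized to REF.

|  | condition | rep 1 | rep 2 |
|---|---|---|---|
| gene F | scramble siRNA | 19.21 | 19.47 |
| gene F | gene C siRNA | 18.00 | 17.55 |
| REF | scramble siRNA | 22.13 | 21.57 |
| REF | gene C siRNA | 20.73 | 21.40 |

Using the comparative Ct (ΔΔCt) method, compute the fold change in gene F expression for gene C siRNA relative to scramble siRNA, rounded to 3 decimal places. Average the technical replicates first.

1.717

Mean Ct: gene F scramble siRNA 19.340; gene F gene C siRNA 17.775; REF scramble siRNA 21.850; REF gene C siRNA 21.065
ΔCt(scramble siRNA) = 19.340 − 21.850 = -2.510
ΔCt(gene C siRNA) = 17.775 − 21.065 = -3.290
ΔΔCt = -3.290 − (-2.510) = -0.780
Fold change = 2^(−(-0.780)) = 2^0.780 = 1.7171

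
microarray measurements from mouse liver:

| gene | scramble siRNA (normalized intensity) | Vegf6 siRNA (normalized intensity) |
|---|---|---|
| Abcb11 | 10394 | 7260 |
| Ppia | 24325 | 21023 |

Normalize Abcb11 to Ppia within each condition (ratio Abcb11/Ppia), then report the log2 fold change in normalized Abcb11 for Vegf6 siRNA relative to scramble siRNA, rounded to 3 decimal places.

Abcb11/Ppia (scramble siRNA) = 10394 / 24325 = 0.4273
Abcb11/Ppia (Vegf6 siRNA) = 7260 / 21023 = 0.34534
Fold change = 0.34534 / 0.4273 = 0.8082
log2(0.8082) = -0.3072

-0.307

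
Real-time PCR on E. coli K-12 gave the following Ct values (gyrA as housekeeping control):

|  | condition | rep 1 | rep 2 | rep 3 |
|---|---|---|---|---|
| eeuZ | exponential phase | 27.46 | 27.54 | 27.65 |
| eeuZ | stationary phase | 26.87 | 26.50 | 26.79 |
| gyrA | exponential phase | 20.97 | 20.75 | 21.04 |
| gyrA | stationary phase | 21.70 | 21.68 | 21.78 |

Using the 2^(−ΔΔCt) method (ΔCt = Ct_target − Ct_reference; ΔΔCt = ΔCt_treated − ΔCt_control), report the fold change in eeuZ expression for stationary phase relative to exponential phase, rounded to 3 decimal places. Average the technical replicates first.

Mean Ct: eeuZ exponential phase 27.550; eeuZ stationary phase 26.720; gyrA exponential phase 20.920; gyrA stationary phase 21.720
ΔCt(exponential phase) = 27.550 − 20.920 = 6.630
ΔCt(stationary phase) = 26.720 − 21.720 = 5.000
ΔΔCt = 5.000 − 6.630 = -1.630
Fold change = 2^(−(-1.630)) = 2^1.630 = 3.0951

3.095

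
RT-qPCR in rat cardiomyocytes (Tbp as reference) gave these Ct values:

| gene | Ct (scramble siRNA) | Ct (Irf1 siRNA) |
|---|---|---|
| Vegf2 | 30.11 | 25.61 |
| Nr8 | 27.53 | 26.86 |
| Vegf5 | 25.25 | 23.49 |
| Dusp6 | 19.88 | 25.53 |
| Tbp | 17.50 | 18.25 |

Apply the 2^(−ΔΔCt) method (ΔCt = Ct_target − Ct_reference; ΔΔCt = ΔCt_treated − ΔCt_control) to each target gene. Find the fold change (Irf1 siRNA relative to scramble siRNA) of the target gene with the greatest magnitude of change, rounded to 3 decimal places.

Vegf2: ΔΔCt = (25.61−18.25) − (30.11−17.50) = 7.36 − 12.61 = -5.25; fold change = 2^5.25 = 38.055
Nr8: ΔΔCt = (26.86−18.25) − (27.53−17.50) = 8.61 − 10.03 = -1.42; fold change = 2^1.42 = 2.676
Vegf5: ΔΔCt = (23.49−18.25) − (25.25−17.50) = 5.24 − 7.75 = -2.51; fold change = 2^2.51 = 5.696
Dusp6: ΔΔCt = (25.53−18.25) − (19.88−17.50) = 7.28 − 2.38 = 4.90; fold change = 2^-4.90 = 0.033
Vegf2 has the largest |ΔΔCt| = 5.25.

38.055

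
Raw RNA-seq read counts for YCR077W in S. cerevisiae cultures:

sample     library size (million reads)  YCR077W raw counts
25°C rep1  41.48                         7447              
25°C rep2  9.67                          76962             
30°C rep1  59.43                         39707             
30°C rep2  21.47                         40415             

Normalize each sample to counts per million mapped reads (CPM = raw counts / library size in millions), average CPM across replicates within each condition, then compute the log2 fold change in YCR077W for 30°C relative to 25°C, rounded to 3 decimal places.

-1.674

CPM(25°C rep1) = 7447 / 41.48 = 179.5323
CPM(25°C rep2) = 76962 / 9.67 = 7958.8418
CPM(30°C rep1) = 39707 / 59.43 = 668.1306
CPM(30°C rep2) = 40415 / 21.47 = 1882.3940
mean CPM(25°C) = 4069.1870; mean CPM(30°C) = 1275.2623
Fold change = 1275.2623 / 4069.1870 = 0.31339
log2(0.31339) = -1.6739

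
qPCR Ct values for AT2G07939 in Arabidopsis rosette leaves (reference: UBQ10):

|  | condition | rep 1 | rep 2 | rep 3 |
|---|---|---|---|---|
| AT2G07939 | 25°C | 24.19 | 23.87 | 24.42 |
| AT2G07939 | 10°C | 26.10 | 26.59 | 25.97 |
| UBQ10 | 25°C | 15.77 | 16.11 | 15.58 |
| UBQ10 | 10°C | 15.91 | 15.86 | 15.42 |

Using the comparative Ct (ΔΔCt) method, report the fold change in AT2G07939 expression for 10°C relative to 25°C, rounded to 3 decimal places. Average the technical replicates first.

Mean Ct: AT2G07939 25°C 24.160; AT2G07939 10°C 26.220; UBQ10 25°C 15.820; UBQ10 10°C 15.730
ΔCt(25°C) = 24.160 − 15.820 = 8.340
ΔCt(10°C) = 26.220 − 15.730 = 10.490
ΔΔCt = 10.490 − 8.340 = 2.150
Fold change = 2^(−2.150) = 0.2253

0.225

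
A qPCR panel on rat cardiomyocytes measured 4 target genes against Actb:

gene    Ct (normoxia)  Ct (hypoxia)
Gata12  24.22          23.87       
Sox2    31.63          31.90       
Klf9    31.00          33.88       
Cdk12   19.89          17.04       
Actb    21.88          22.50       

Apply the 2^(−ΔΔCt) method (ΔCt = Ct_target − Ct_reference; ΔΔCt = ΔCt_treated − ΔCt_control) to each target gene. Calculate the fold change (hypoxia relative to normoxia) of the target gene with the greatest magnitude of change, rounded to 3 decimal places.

Gata12: ΔΔCt = (23.87−22.50) − (24.22−21.88) = 1.37 − 2.34 = -0.97; fold change = 2^0.97 = 1.959
Sox2: ΔΔCt = (31.90−22.50) − (31.63−21.88) = 9.40 − 9.75 = -0.35; fold change = 2^0.35 = 1.275
Klf9: ΔΔCt = (33.88−22.50) − (31.00−21.88) = 11.38 − 9.12 = 2.26; fold change = 2^-2.26 = 0.209
Cdk12: ΔΔCt = (17.04−22.50) − (19.89−21.88) = -5.46 − (-1.99) = -3.47; fold change = 2^3.47 = 11.081
Cdk12 has the largest |ΔΔCt| = 3.47.

11.081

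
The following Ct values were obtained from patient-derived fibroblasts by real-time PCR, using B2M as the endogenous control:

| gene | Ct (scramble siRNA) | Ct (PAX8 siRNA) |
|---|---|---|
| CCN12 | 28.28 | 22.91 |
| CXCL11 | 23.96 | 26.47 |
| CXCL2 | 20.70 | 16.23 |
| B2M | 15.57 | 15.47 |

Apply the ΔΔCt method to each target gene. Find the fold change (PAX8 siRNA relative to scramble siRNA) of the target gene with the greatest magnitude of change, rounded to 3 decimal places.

38.586

CCN12: ΔΔCt = (22.91−15.47) − (28.28−15.57) = 7.44 − 12.71 = -5.27; fold change = 2^5.27 = 38.586
CXCL11: ΔΔCt = (26.47−15.47) − (23.96−15.57) = 11.00 − 8.39 = 2.61; fold change = 2^-2.61 = 0.164
CXCL2: ΔΔCt = (16.23−15.47) − (20.70−15.57) = 0.76 − 5.13 = -4.37; fold change = 2^4.37 = 20.678
CCN12 has the largest |ΔΔCt| = 5.27.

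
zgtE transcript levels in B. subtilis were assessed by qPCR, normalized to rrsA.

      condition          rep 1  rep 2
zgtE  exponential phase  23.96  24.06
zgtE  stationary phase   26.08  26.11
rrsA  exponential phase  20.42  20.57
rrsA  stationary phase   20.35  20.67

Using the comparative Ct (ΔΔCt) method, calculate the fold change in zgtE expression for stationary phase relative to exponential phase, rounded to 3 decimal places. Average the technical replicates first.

0.238

Mean Ct: zgtE exponential phase 24.010; zgtE stationary phase 26.095; rrsA exponential phase 20.495; rrsA stationary phase 20.510
ΔCt(exponential phase) = 24.010 − 20.495 = 3.515
ΔCt(stationary phase) = 26.095 − 20.510 = 5.585
ΔΔCt = 5.585 − 3.515 = 2.070
Fold change = 2^(−2.070) = 0.2382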